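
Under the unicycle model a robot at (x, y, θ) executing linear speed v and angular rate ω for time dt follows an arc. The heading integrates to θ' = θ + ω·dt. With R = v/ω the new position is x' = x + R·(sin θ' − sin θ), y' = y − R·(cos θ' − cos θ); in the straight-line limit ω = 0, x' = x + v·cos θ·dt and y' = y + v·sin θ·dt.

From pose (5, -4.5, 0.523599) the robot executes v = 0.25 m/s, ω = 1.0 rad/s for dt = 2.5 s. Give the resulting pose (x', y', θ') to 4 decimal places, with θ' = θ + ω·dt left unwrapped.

θ' = 0.5236 + 1.0·2.5 = 3.0236
R = v/ω = 0.25/1.0 = 0.2500
x' = 5 + 0.2500·(sin 3.0236 − sin 0.5236) = 4.9044
y' = -4.5 − 0.2500·(cos 3.0236 − cos 0.5236) = -4.0352

(4.9044, -4.0352, 3.0236)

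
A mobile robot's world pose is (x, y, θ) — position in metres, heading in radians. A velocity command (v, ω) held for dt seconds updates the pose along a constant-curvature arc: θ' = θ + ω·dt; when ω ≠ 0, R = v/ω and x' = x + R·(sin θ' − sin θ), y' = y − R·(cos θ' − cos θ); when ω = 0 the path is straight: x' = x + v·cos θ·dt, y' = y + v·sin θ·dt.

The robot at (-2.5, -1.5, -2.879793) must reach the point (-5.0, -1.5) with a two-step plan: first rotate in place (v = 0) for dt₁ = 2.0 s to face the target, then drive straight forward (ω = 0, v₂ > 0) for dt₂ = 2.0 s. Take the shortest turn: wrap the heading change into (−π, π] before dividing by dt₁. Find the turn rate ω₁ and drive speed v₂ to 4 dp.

heading to target = atan2(-1.5−-1.5, -5−-2.5) = 3.1416
Δθ = wrap(3.1416 − -2.8798) = -0.2618; ω₁ = Δθ/dt₁ = -0.1309
distance = √((-5−-2.5)² + (-1.5−-1.5)²) = 2.5000; v₂ = distance/dt₂ = 1.2500

ω₁ = -0.1309, v₂ = 1.2500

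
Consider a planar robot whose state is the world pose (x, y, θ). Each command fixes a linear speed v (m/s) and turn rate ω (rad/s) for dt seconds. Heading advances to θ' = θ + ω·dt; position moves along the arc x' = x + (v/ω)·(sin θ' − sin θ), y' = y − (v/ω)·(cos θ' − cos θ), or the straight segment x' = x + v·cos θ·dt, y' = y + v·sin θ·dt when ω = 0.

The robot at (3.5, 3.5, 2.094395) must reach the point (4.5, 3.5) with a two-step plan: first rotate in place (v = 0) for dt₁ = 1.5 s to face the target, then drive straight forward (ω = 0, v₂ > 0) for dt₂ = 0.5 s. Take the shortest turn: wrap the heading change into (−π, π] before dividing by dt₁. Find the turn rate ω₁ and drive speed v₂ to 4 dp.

ω₁ = -1.3963, v₂ = 2.0000

heading to target = atan2(3.5−3.5, 4.5−3.5) = 0.0000
Δθ = wrap(0.0000 − 2.0944) = -2.0944; ω₁ = Δθ/dt₁ = -1.3963
distance = √((4.5−3.5)² + (3.5−3.5)²) = 1.0000; v₂ = distance/dt₂ = 2.0000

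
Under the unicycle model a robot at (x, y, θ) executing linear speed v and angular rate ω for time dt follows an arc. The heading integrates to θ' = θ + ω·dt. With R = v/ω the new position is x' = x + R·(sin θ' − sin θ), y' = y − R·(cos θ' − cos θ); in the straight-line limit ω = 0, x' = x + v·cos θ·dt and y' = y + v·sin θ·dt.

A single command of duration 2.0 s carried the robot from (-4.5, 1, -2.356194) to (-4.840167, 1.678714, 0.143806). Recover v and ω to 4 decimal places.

v = -0.5000, ω = 1.2500

Δθ = 0.143806 − -2.356194 = 2.500000
ω = Δθ/dt = 2.500000/2.0 = 1.2500
R = −Δy/(cos θ' − cos θ) = -0.4000
v = R·ω = -0.4000·1.2500 = -0.5000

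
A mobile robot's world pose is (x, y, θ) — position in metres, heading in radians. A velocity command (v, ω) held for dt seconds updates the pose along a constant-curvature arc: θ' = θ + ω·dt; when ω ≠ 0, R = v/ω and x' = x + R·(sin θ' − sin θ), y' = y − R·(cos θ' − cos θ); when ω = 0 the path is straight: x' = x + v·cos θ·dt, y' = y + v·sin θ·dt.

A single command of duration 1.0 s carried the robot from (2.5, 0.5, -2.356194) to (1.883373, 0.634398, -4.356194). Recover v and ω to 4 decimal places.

v = 0.7500, ω = -2.0000

Δθ = -4.356194 − -2.356194 = -2.000000
ω = Δθ/dt = -2.000000/1.0 = -2.0000
R = Δx/(sin θ' − sin θ) = -0.3750
v = R·ω = -0.3750·-2.0000 = 0.7500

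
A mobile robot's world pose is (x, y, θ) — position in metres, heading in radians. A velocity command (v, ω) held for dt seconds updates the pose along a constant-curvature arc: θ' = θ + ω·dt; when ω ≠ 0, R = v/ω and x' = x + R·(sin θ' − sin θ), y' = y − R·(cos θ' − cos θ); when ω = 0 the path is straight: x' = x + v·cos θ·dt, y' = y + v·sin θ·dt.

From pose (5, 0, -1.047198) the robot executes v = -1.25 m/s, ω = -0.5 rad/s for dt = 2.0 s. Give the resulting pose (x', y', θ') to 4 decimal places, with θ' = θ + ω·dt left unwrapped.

(4.9434, 2.3965, -2.0472)

θ' = -1.0472 + -0.5·2.0 = -2.0472
R = v/ω = -1.25/-0.5 = 2.5000
x' = 5 + 2.5000·(sin -2.0472 − sin -1.0472) = 4.9434
y' = 0 − 2.5000·(cos -2.0472 − cos -1.0472) = 2.3965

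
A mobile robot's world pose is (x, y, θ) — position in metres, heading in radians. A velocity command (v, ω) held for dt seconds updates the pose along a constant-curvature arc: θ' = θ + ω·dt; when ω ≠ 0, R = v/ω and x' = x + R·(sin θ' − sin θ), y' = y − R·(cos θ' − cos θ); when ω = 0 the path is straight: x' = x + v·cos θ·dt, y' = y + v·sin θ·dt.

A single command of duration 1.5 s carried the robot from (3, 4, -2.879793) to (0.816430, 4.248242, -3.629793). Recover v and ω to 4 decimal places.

v = 1.5000, ω = -0.5000

Δθ = -3.629793 − -2.879793 = -0.750000
ω = Δθ/dt = -0.750000/1.5 = -0.5000
R = Δx/(sin θ' − sin θ) = -3.0000
v = R·ω = -3.0000·-0.5000 = 1.5000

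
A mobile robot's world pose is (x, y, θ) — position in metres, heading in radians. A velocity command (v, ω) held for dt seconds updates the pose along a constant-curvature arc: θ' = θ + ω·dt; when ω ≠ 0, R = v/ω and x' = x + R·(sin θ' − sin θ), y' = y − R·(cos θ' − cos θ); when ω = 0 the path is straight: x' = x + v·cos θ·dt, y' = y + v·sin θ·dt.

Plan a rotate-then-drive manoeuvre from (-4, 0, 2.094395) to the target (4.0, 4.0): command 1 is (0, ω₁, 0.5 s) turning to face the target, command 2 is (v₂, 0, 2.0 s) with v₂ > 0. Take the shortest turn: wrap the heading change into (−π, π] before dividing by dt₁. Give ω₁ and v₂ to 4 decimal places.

ω₁ = -3.2615, v₂ = 4.4721

heading to target = atan2(4−0, 4−-4) = 0.4636
Δθ = wrap(0.4636 − 2.0944) = -1.6307; ω₁ = Δθ/dt₁ = -3.2615
distance = √((4−-4)² + (4−0)²) = 8.9443; v₂ = distance/dt₂ = 4.4721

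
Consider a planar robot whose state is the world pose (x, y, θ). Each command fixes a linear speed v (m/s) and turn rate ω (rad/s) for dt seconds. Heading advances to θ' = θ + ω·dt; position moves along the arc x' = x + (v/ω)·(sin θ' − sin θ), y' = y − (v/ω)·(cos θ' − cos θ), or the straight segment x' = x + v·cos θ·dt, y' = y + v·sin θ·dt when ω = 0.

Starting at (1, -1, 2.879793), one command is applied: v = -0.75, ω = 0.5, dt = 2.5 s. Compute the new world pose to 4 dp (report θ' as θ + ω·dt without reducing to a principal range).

θ' = 2.8798 + 0.5·2.5 = 4.1298
R = v/ω = -0.75/0.5 = -1.5000
x' = 1 + -1.5000·(sin 4.1298 − sin 2.8798) = 2.6408
y' = -1 − -1.5000·(cos 4.1298 − cos 2.8798) = -0.3764

(2.6408, -0.3764, 4.1298)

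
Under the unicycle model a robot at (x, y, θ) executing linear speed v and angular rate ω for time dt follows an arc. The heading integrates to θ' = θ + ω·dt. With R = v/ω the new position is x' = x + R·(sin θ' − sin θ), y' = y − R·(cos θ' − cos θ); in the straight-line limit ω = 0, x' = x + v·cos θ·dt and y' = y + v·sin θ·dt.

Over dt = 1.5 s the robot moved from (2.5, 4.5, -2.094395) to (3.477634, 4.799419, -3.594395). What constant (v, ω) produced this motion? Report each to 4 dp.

Δθ = -3.594395 − -2.094395 = -1.500000
ω = Δθ/dt = -1.500000/1.5 = -1.0000
R = Δx/(sin θ' − sin θ) = 0.7500
v = R·ω = 0.7500·-1.0000 = -0.7500

v = -0.7500, ω = -1.0000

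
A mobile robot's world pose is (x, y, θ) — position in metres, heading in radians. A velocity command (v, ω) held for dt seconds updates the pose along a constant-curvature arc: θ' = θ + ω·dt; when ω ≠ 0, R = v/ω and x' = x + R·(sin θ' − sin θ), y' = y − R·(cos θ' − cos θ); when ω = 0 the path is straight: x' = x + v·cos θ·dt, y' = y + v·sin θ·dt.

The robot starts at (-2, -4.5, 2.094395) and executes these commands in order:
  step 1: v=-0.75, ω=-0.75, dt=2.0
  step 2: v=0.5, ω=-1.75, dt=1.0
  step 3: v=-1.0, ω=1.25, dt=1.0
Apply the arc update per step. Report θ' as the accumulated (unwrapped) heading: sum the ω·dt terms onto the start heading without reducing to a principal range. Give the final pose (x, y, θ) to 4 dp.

(-2.6920, -5.4762, 0.0944)

step 1: θ'=0.5944 (R=1.0000) → pose (-2.3060, -5.8285, 0.5944)
step 2: θ'=-1.1556 (R=-0.2857) → pose (-1.8846, -5.9500, -1.1556)
step 3: θ'=0.0944 (R=-0.8000) → pose (-2.6920, -5.4762, 0.0944)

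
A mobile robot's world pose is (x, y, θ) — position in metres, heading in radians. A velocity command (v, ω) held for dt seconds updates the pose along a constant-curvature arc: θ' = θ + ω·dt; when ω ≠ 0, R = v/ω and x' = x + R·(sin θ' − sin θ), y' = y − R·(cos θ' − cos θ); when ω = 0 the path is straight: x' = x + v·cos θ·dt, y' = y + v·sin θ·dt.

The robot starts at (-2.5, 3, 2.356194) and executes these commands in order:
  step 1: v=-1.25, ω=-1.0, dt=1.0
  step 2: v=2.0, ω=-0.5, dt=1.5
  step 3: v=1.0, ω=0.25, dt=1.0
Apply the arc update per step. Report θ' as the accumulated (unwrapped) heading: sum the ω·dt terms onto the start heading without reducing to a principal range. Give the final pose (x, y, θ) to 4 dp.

(0.2092, 4.9514, 0.8562)

step 1: θ'=1.3562 (R=1.2500) → pose (-2.1626, 1.8499, 1.3562)
step 2: θ'=0.6062 (R=-4.0000) → pose (-0.5333, 4.2854, 0.6062)
step 3: θ'=0.8562 (R=4.0000) → pose (0.2092, 4.9514, 0.8562)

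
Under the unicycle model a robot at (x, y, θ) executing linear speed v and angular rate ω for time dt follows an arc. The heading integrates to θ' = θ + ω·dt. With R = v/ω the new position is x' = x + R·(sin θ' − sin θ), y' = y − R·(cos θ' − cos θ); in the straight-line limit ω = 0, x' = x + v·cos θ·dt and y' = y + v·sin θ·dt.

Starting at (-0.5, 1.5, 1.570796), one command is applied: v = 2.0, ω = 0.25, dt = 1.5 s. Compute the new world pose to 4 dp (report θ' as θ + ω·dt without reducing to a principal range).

(-1.0559, 4.4302, 1.9458)

θ' = 1.5708 + 0.25·1.5 = 1.9458
R = v/ω = 2.0/0.25 = 8.0000
x' = -0.5 + 8.0000·(sin 1.9458 − sin 1.5708) = -1.0559
y' = 1.5 − 8.0000·(cos 1.9458 − cos 1.5708) = 4.4302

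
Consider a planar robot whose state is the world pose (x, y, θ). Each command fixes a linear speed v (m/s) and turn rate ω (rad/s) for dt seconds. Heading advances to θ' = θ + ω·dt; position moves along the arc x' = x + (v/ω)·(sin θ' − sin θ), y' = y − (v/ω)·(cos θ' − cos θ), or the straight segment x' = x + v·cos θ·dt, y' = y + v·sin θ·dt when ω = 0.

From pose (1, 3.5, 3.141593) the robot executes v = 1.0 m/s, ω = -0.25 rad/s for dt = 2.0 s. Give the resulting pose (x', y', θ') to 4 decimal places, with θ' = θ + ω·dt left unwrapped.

θ' = 3.1416 + -0.25·2.0 = 2.6416
R = v/ω = 1.0/-0.25 = -4.0000
x' = 1 + -4.0000·(sin 2.6416 − sin 3.1416) = -0.9177
y' = 3.5 − -4.0000·(cos 2.6416 − cos 3.1416) = 3.9897

(-0.9177, 3.9897, 2.6416)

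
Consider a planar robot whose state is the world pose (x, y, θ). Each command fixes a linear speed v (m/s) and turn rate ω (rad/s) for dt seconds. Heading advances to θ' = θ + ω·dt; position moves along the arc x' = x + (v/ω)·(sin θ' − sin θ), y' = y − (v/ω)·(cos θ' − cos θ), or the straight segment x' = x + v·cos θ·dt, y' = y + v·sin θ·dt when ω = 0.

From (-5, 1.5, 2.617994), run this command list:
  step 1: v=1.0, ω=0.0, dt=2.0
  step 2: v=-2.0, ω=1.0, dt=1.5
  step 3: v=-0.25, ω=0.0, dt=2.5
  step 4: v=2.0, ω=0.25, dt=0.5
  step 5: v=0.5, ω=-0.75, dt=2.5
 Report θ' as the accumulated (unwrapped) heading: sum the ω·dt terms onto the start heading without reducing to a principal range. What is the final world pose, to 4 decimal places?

(-5.2923, 2.5932, 2.3680)

step 1: θ'=2.6180 (straight) → pose (-6.7321, 2.5000, 2.6180)
step 2: θ'=4.1180 (R=-2.0000) → pose (-4.0751, 3.1120, 4.1180)
step 3: θ'=4.1180 (straight) → pose (-3.7251, 3.6298, 4.1180)
step 4: θ'=4.2430 (R=8.0000) → pose (-4.2319, 2.7686, 4.2430)
step 5: θ'=2.3680 (R=-0.6667) → pose (-5.2923, 2.5932, 2.3680)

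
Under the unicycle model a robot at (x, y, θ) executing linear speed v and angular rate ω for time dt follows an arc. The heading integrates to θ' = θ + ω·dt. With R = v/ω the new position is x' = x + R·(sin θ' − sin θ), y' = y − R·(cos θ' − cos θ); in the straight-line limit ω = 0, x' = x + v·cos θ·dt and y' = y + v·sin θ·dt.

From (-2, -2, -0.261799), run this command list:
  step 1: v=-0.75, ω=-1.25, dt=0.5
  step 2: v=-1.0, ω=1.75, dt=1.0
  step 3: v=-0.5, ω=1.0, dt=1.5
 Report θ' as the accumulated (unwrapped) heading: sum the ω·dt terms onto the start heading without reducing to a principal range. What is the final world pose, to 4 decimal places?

(-3.1580, -2.4703, 2.3632)

step 1: θ'=-0.8868 (R=0.6000) → pose (-2.3097, -1.7996, -0.8868)
step 2: θ'=0.8632 (R=-0.5714) → pose (-3.1869, -1.7892, 0.8632)
step 3: θ'=2.3632 (R=-0.5000) → pose (-3.1580, -2.4703, 2.3632)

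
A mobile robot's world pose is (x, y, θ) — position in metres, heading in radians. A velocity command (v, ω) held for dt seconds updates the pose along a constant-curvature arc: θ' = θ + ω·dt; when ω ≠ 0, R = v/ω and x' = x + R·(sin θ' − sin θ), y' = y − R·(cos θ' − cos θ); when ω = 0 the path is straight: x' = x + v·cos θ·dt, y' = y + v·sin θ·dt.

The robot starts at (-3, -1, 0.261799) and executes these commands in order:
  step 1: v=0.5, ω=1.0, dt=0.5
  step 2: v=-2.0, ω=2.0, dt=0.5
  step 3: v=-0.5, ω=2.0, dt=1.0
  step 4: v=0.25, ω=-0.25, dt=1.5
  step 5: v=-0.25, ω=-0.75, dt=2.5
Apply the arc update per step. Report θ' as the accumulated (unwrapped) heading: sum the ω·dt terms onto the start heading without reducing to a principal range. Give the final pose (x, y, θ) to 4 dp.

(-2.6099, -2.4476, 1.5118)

step 1: θ'=0.7618 (R=0.5000) → pose (-2.7843, -0.8788, 0.7618)
step 2: θ'=1.7618 (R=-1.0000) → pose (-3.0759, -1.7923, 1.7618)
step 3: θ'=3.7618 (R=-0.2500) → pose (-2.6851, -1.9483, 3.7618)
step 4: θ'=3.3868 (R=-1.0000) → pose (-3.0236, -2.1046, 3.3868)
step 5: θ'=1.5118 (R=0.3333) → pose (-2.6099, -2.4476, 1.5118)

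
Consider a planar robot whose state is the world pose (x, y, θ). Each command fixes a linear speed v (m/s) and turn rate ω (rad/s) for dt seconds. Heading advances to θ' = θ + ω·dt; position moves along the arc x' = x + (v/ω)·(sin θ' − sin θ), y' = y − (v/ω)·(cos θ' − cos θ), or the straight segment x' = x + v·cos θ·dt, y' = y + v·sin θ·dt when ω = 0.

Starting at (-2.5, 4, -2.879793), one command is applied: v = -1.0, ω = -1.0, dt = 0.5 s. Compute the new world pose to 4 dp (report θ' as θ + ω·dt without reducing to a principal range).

(-2.0052, 4.0058, -3.3798)

θ' = -2.8798 + -1.0·0.5 = -3.3798
R = v/ω = -1.0/-1.0 = 1.0000
x' = -2.5 + 1.0000·(sin -3.3798 − sin -2.8798) = -2.0052
y' = 4 − 1.0000·(cos -3.3798 − cos -2.8798) = 4.0058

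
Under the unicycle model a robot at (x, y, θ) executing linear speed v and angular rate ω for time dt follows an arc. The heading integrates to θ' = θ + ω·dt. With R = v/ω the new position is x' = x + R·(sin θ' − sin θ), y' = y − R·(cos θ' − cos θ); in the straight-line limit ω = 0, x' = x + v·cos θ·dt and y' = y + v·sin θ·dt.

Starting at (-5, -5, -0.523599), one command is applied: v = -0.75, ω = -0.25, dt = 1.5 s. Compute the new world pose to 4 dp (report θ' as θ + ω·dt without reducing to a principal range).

(-5.8474, -4.2700, -0.8986)

θ' = -0.5236 + -0.25·1.5 = -0.8986
R = v/ω = -0.75/-0.25 = 3.0000
x' = -5 + 3.0000·(sin -0.8986 − sin -0.5236) = -5.8474
y' = -5 − 3.0000·(cos -0.8986 − cos -0.5236) = -4.2700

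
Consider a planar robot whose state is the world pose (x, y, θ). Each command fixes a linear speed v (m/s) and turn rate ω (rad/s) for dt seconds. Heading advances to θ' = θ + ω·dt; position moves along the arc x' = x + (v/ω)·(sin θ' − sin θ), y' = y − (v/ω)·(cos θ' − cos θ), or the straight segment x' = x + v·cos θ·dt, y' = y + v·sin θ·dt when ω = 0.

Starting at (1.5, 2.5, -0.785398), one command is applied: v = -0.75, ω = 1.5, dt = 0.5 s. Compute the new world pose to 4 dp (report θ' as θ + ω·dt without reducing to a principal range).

(1.1641, 2.6461, -0.0354)

θ' = -0.7854 + 1.5·0.5 = -0.0354
R = v/ω = -0.75/1.5 = -0.5000
x' = 1.5 + -0.5000·(sin -0.0354 − sin -0.7854) = 1.1641
y' = 2.5 − -0.5000·(cos -0.0354 − cos -0.7854) = 2.6461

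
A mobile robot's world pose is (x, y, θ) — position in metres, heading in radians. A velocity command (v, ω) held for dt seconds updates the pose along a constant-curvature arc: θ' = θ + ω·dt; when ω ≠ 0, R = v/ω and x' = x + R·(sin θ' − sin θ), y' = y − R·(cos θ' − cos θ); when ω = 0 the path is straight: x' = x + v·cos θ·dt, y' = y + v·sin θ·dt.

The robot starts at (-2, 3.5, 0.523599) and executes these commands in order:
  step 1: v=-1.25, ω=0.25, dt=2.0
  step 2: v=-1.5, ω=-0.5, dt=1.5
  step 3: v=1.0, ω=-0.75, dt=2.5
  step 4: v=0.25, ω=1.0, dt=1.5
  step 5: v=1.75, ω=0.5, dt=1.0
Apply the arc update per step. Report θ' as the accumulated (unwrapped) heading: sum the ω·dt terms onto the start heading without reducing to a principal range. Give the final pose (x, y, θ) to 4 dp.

(-1.8910, -0.8807, 0.3986)

step 1: θ'=1.0236 (R=-5.0000) → pose (-3.7699, 1.7714, 1.0236)
step 2: θ'=0.2736 (R=3.0000) → pose (-5.5213, 0.4438, 0.2736)
step 3: θ'=-1.6014 (R=-1.3333) → pose (-3.8283, -0.8807, -1.6014)
step 4: θ'=-0.1014 (R=0.2500) → pose (-3.6037, -1.1371, -0.1014)
step 5: θ'=0.3986 (R=3.5000) → pose (-1.8910, -0.8807, 0.3986)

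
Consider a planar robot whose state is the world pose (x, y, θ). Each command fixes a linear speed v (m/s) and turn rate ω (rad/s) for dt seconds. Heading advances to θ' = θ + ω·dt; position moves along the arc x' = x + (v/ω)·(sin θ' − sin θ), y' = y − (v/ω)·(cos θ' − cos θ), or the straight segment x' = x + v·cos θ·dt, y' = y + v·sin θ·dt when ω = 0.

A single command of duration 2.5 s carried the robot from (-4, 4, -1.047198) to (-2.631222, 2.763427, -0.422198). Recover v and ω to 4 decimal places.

Δθ = -0.422198 − -1.047198 = 0.625000
ω = Δθ/dt = 0.625000/2.5 = 0.2500
R = Δx/(sin θ' − sin θ) = 3.0000
v = R·ω = 3.0000·0.2500 = 0.7500

v = 0.7500, ω = 0.2500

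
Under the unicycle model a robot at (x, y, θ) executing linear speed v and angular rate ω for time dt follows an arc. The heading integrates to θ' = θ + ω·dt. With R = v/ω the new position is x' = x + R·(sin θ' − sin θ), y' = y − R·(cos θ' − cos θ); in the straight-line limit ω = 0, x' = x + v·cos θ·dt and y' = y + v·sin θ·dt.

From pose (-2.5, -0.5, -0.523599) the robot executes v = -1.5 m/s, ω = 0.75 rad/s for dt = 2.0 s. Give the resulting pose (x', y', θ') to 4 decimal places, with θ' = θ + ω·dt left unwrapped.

(-5.1570, -1.1120, 0.9764)

θ' = -0.5236 + 0.75·2.0 = 0.9764
R = v/ω = -1.5/0.75 = -2.0000
x' = -2.5 + -2.0000·(sin 0.9764 − sin -0.5236) = -5.1570
y' = -0.5 − -2.0000·(cos 0.9764 − cos -0.5236) = -1.1120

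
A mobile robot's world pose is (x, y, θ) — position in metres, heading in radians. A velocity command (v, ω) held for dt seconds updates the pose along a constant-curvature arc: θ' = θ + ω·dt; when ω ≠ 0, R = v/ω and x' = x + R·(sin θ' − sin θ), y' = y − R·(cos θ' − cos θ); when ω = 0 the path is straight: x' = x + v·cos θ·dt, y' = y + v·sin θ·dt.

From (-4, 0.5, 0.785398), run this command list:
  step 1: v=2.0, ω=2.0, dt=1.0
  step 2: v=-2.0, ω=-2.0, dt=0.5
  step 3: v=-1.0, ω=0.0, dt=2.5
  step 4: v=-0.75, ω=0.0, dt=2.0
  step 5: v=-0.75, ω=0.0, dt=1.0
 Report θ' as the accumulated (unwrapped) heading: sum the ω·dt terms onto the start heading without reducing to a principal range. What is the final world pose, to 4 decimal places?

(-2.7185, -3.2210, 1.7854)

step 1: θ'=2.7854 (R=1.0000) → pose (-4.3584, 2.1443, 2.7854)
step 2: θ'=1.7854 (R=1.0000) → pose (-3.7300, 1.4201, 1.7854)
step 3: θ'=1.7854 (straight) → pose (-3.1976, -1.0226, 1.7854)
step 4: θ'=1.7854 (straight) → pose (-2.8782, -2.4882, 1.7854)
step 5: θ'=1.7854 (straight) → pose (-2.7185, -3.2210, 1.7854)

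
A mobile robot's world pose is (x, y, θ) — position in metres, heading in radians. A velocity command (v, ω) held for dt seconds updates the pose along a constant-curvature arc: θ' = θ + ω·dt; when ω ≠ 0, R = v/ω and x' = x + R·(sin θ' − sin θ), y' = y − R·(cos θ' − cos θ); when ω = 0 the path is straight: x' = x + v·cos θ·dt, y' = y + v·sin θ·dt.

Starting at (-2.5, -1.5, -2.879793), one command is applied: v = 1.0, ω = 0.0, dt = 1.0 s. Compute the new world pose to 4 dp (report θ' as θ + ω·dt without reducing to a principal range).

θ' = -2.8798 + 0.0·1.0 = -2.8798
ω = 0 → straight: x' = -2.5 + 1.0·cos(-2.8798)·1.0 = -3.4659
y' = -1.5 + 1.0·sin(-2.8798)·1.0 = -1.7588

(-3.4659, -1.7588, -2.8798)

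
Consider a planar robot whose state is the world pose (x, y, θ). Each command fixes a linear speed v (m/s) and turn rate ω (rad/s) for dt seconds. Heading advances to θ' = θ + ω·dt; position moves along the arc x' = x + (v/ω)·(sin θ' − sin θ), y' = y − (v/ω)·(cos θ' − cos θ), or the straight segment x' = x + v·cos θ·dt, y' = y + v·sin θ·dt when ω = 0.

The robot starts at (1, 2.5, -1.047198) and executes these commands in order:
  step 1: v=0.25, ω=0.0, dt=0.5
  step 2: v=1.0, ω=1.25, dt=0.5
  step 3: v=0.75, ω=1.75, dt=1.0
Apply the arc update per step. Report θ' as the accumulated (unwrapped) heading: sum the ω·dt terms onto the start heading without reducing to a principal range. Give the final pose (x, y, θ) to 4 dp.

(2.0191, 2.3498, 1.3278)

step 1: θ'=-1.0472 (straight) → pose (1.0625, 2.3917, -1.0472)
step 2: θ'=-0.4222 (R=0.8000) → pose (1.4275, 2.0620, -0.4222)
step 3: θ'=1.3278 (R=0.4286) → pose (2.0191, 2.3498, 1.3278)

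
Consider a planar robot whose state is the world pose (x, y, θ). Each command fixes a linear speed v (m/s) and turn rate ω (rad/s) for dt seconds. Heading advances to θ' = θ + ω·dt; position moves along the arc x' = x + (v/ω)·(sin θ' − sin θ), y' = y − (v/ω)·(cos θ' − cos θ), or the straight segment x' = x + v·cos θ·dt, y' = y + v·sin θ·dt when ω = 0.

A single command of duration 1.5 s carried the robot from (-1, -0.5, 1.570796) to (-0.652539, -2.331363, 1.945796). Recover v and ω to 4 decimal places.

Δθ = 1.945796 − 1.570796 = 0.375000
ω = Δθ/dt = 0.375000/1.5 = 0.2500
R = −Δy/(cos θ' − cos θ) = -5.0000
v = R·ω = -5.0000·0.2500 = -1.2500

v = -1.2500, ω = 0.2500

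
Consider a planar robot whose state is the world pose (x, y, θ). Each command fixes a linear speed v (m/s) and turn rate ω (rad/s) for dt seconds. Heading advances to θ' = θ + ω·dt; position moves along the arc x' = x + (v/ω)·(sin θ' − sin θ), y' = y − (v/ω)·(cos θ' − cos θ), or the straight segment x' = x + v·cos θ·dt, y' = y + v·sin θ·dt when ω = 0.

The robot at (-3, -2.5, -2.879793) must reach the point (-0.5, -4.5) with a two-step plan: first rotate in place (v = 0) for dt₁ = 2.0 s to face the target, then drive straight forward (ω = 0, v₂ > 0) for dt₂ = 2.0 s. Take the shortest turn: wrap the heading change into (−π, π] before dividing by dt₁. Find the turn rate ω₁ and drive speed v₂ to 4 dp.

heading to target = atan2(-4.5−-2.5, -0.5−-3) = -0.6747
Δθ = wrap(-0.6747 − -2.8798) = 2.2051; ω₁ = Δθ/dt₁ = 1.1025
distance = √((-0.5−-3)² + (-4.5−-2.5)²) = 3.2016; v₂ = distance/dt₂ = 1.6008

ω₁ = 1.1025, v₂ = 1.6008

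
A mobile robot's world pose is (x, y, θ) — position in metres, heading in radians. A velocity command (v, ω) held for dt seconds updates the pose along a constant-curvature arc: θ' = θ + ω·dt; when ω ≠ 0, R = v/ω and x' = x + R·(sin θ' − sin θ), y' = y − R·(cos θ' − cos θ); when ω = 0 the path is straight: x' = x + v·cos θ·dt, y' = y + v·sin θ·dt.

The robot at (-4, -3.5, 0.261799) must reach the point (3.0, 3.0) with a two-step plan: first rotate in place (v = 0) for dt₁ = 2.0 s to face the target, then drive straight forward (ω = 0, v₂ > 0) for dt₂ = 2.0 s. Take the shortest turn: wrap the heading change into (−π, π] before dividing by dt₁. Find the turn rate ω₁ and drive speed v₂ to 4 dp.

ω₁ = 0.2433, v₂ = 4.7762

heading to target = atan2(3−-3.5, 3−-4) = 0.7484
Δθ = wrap(0.7484 − 0.2618) = 0.4866; ω₁ = Δθ/dt₁ = 0.2433
distance = √((3−-4)² + (3−-3.5)²) = 9.5525; v₂ = distance/dt₂ = 4.7762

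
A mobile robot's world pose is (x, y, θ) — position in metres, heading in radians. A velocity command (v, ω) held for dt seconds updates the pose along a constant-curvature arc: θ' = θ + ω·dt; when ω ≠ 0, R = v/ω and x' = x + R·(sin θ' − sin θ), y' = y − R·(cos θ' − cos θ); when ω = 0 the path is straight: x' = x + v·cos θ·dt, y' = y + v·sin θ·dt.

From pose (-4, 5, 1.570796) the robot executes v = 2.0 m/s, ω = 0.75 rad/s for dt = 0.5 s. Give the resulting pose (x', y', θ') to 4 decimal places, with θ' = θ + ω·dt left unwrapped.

(-4.1853, 5.9767, 1.9458)

θ' = 1.5708 + 0.75·0.5 = 1.9458
R = v/ω = 2.0/0.75 = 2.6667
x' = -4 + 2.6667·(sin 1.9458 − sin 1.5708) = -4.1853
y' = 5 − 2.6667·(cos 1.9458 − cos 1.5708) = 5.9767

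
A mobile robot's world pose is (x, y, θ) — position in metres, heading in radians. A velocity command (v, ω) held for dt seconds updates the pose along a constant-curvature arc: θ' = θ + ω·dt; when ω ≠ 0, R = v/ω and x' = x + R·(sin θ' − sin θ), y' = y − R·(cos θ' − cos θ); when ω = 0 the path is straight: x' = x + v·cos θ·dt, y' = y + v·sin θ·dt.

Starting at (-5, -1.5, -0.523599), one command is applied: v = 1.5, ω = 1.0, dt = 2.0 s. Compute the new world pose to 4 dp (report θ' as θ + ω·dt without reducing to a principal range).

θ' = -0.5236 + 1.0·2.0 = 1.4764
R = v/ω = 1.5/1.0 = 1.5000
x' = -5 + 1.5000·(sin 1.4764 − sin -0.5236) = -2.7567
y' = -1.5 − 1.5000·(cos 1.4764 − cos -0.5236) = -0.3423

(-2.7567, -0.3423, 1.4764)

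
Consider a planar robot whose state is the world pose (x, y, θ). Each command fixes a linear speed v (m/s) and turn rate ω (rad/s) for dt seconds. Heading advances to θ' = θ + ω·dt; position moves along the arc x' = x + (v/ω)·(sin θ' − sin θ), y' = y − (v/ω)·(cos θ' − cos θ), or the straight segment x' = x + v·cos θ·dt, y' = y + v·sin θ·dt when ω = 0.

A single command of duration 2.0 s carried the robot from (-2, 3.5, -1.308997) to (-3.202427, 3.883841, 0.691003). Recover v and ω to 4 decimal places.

v = -0.7500, ω = 1.0000

Δθ = 0.691003 − -1.308997 = 2.000000
ω = Δθ/dt = 2.000000/2.0 = 1.0000
R = Δx/(sin θ' − sin θ) = -0.7500
v = R·ω = -0.7500·1.0000 = -0.7500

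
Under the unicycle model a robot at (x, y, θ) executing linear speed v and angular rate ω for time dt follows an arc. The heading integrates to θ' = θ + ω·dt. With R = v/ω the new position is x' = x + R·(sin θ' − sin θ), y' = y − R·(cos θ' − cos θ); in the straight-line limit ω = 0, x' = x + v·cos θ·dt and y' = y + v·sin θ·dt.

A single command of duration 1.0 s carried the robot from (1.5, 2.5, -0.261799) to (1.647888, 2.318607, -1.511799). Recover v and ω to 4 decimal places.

Δθ = -1.511799 − -0.261799 = -1.250000
ω = Δθ/dt = -1.250000/1.0 = -1.2500
R = −Δy/(cos θ' − cos θ) = -0.2000
v = R·ω = -0.2000·-1.2500 = 0.2500

v = 0.2500, ω = -1.2500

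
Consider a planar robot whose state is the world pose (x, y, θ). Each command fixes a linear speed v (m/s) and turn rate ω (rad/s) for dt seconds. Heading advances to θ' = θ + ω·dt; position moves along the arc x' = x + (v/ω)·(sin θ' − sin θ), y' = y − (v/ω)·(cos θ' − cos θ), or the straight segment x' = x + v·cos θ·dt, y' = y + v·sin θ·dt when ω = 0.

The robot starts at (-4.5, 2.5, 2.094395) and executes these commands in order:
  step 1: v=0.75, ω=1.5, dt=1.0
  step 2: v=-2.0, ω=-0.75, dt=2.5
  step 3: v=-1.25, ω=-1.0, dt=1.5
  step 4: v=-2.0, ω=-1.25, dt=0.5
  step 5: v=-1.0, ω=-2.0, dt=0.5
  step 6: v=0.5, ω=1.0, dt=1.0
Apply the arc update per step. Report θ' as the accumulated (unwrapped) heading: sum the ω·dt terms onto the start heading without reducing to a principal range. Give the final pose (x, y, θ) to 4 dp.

step 1: θ'=3.5944 (R=0.5000) → pose (-5.1518, 2.6996, 3.5944)
step 2: θ'=1.7194 (R=2.6667) → pose (-1.3478, 0.6965, 1.7194)
step 3: θ'=0.2194 (R=1.2500) → pose (-2.3120, -0.7086, 0.2194)
step 4: θ'=-0.4056 (R=1.6000) → pose (-3.2916, -0.6172, -0.4056)
step 5: θ'=-1.4056 (R=0.5000) → pose (-3.5875, -0.2399, -1.4056)
step 6: θ'=-0.4056 (R=0.5000) → pose (-3.2916, -0.6172, -0.4056)

(-3.2916, -0.6172, -0.4056)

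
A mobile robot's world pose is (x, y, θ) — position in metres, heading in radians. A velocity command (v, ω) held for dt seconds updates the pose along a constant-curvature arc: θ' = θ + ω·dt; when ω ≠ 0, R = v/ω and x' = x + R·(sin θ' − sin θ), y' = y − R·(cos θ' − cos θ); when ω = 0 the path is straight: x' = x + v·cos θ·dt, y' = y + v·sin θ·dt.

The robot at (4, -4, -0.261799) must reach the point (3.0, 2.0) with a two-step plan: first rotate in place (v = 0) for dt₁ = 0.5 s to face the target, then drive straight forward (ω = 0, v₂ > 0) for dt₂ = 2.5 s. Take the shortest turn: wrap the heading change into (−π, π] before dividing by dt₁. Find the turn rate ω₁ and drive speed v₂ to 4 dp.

ω₁ = 3.9955, v₂ = 2.4331

heading to target = atan2(2−-4, 3−4) = 1.7359
Δθ = wrap(1.7359 − -0.2618) = 1.9977; ω₁ = Δθ/dt₁ = 3.9955
distance = √((3−4)² + (2−-4)²) = 6.0828; v₂ = distance/dt₂ = 2.4331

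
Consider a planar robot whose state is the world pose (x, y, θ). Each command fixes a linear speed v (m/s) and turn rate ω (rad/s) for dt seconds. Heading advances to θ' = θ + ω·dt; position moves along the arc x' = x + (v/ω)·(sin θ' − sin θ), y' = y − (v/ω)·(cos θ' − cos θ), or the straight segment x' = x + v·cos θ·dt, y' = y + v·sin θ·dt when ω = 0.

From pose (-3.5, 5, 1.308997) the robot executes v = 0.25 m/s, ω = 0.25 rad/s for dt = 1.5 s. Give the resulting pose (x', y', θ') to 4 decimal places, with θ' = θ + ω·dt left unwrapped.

(-3.4723, 5.3718, 1.6840)

θ' = 1.3090 + 0.25·1.5 = 1.6840
R = v/ω = 0.25/0.25 = 1.0000
x' = -3.5 + 1.0000·(sin 1.6840 − sin 1.3090) = -3.4723
y' = 5 − 1.0000·(cos 1.6840 − cos 1.3090) = 5.3718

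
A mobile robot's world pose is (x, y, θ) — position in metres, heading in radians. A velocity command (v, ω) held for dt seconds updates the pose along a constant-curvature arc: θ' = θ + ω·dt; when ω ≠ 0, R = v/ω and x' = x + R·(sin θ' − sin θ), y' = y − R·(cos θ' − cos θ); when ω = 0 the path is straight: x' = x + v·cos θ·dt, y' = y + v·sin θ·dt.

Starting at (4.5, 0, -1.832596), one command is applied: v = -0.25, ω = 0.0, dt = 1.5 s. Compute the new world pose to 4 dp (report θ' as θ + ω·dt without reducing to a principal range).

θ' = -1.8326 + 0.0·1.5 = -1.8326
ω = 0 → straight: x' = 4.5 + -0.25·cos(-1.8326)·1.5 = 4.5971
y' = 0 + -0.25·sin(-1.8326)·1.5 = 0.3622

(4.5971, 0.3622, -1.8326)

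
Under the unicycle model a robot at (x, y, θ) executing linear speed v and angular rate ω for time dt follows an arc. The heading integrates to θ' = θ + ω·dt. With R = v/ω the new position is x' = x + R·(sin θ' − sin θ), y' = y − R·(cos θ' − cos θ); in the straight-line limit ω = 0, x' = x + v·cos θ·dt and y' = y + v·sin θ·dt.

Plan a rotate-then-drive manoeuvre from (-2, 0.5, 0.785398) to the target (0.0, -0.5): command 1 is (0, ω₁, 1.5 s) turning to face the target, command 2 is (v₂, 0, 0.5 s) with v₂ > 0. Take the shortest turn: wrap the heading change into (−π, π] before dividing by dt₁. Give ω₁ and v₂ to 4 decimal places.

ω₁ = -0.8327, v₂ = 4.4721

heading to target = atan2(-0.5−0.5, 0−-2) = -0.4636
Δθ = wrap(-0.4636 − 0.7854) = -1.2490; ω₁ = Δθ/dt₁ = -0.8327
distance = √((0−-2)² + (-0.5−0.5)²) = 2.2361; v₂ = distance/dt₂ = 4.4721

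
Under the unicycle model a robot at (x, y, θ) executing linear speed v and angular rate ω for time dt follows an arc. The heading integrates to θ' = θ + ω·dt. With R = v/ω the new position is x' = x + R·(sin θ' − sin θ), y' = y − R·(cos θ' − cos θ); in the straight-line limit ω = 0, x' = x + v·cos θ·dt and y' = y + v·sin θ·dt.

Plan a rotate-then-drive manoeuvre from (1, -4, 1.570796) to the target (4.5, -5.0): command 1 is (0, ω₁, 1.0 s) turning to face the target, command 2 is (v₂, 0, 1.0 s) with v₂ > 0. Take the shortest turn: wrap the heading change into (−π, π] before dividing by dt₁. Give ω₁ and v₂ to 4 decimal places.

ω₁ = -1.8491, v₂ = 3.6401

heading to target = atan2(-5−-4, 4.5−1) = -0.2783
Δθ = wrap(-0.2783 − 1.5708) = -1.8491; ω₁ = Δθ/dt₁ = -1.8491
distance = √((4.5−1)² + (-5−-4)²) = 3.6401; v₂ = distance/dt₂ = 3.6401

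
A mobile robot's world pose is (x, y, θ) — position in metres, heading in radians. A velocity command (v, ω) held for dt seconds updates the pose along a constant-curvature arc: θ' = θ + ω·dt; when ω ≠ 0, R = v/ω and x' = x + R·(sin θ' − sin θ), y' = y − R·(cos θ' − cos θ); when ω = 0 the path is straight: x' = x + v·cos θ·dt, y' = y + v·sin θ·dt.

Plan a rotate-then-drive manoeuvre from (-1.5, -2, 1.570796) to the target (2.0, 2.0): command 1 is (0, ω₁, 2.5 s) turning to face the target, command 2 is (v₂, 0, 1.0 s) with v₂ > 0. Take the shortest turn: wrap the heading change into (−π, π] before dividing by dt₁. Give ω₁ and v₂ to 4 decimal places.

heading to target = atan2(2−-2, 2−-1.5) = 0.8520
Δθ = wrap(0.8520 − 1.5708) = -0.7188; ω₁ = Δθ/dt₁ = -0.2875
distance = √((2−-1.5)² + (2−-2)²) = 5.3151; v₂ = distance/dt₂ = 5.3151

ω₁ = -0.2875, v₂ = 5.3151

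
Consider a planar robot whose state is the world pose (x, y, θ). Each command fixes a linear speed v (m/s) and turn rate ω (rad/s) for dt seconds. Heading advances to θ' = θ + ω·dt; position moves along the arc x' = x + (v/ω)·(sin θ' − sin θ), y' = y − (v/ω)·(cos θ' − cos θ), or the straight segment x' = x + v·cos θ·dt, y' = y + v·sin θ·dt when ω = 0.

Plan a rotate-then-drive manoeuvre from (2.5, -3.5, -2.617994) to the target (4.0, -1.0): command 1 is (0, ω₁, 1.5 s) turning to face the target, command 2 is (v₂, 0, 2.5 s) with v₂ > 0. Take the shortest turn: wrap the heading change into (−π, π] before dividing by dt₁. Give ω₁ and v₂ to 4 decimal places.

ω₁ = -1.7565, v₂ = 1.1662

heading to target = atan2(-1−-3.5, 4−2.5) = 1.0304
Δθ = wrap(1.0304 − -2.6180) = -2.6348; ω₁ = Δθ/dt₁ = -1.7565
distance = √((4−2.5)² + (-1−-3.5)²) = 2.9155; v₂ = distance/dt₂ = 1.1662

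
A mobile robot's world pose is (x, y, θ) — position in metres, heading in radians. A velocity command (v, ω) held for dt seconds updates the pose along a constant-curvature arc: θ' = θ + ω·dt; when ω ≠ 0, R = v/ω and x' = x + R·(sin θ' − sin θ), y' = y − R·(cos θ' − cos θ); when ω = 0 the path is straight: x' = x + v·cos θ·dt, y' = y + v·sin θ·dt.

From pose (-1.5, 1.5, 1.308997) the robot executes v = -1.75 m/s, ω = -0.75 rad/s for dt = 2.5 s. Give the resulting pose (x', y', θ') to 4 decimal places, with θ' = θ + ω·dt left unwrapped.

θ' = 1.3090 + -0.75·2.5 = -0.5660
R = v/ω = -1.75/-0.75 = 2.3333
x' = -1.5 + 2.3333·(sin -0.5660 − sin 1.3090) = -5.0051
y' = 1.5 − 2.3333·(cos -0.5660 − cos 1.3090) = 0.1345

(-5.0051, 0.1345, -0.5660)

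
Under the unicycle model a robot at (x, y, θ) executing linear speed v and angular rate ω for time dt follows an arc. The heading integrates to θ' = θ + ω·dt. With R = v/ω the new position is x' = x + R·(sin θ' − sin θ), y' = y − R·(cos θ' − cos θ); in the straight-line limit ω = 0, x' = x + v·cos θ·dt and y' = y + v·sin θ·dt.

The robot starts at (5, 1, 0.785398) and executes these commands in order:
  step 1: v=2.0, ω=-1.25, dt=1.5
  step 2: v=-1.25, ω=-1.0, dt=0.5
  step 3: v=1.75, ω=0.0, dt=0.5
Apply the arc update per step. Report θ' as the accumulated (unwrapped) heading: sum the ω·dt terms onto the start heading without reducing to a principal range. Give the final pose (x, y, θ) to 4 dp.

(7.3915, 0.3364, -1.5896)

step 1: θ'=-1.0896 (R=-1.6000) → pose (7.5497, 0.6092, -1.0896)
step 2: θ'=-1.5896 (R=1.2500) → pose (7.4080, 1.2112, -1.5896)
step 3: θ'=-1.5896 (straight) → pose (7.3915, 0.3364, -1.5896)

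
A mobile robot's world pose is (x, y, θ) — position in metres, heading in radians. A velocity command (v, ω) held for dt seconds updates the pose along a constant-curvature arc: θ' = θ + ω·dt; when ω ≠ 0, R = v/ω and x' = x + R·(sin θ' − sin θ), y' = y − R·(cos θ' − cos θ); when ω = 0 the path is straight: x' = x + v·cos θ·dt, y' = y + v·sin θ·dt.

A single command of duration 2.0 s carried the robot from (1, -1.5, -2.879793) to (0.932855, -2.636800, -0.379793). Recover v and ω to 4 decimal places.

v = 0.7500, ω = 1.2500

Δθ = -0.379793 − -2.879793 = 2.500000
ω = Δθ/dt = 2.500000/2.0 = 1.2500
R = −Δy/(cos θ' − cos θ) = 0.6000
v = R·ω = 0.6000·1.2500 = 0.7500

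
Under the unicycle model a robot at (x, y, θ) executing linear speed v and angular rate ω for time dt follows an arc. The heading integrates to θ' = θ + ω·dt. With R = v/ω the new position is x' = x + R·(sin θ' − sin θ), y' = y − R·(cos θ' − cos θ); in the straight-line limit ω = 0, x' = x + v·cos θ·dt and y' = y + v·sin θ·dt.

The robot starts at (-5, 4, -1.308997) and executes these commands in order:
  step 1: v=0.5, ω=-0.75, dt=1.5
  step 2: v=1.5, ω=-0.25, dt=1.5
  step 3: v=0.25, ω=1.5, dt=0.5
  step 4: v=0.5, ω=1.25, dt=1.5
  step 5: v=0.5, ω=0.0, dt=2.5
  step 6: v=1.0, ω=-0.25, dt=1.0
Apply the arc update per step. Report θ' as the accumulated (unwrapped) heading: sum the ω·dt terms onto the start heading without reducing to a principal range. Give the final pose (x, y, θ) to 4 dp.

(-4.7853, 1.0170, -0.4340)

step 1: θ'=-2.4340 (R=-0.6667) → pose (-5.2106, 3.3208, -2.4340)
step 2: θ'=-2.8090 (R=-6.0000) → pose (-7.1517, 2.2092, -2.8090)
step 3: θ'=-2.0590 (R=0.1667) → pose (-7.2445, 2.1298, -2.0590)
step 4: θ'=-0.1840 (R=0.4000) → pose (-6.9644, 1.5490, -0.1840)
step 5: θ'=-0.1840 (straight) → pose (-5.7355, 1.3203, -0.1840)
step 6: θ'=-0.4340 (R=-4.0000) → pose (-4.7853, 1.0170, -0.4340)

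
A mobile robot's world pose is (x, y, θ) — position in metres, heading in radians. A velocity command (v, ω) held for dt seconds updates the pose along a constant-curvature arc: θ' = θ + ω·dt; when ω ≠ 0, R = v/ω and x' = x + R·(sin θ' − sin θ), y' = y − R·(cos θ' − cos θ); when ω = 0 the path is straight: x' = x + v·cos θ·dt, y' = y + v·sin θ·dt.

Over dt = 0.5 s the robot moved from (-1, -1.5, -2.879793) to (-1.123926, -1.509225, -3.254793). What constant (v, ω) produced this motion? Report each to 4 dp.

v = 0.2500, ω = -0.7500

Δθ = -3.254793 − -2.879793 = -0.375000
ω = Δθ/dt = -0.375000/0.5 = -0.7500
R = Δx/(sin θ' − sin θ) = -0.3333
v = R·ω = -0.3333·-0.7500 = 0.2500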